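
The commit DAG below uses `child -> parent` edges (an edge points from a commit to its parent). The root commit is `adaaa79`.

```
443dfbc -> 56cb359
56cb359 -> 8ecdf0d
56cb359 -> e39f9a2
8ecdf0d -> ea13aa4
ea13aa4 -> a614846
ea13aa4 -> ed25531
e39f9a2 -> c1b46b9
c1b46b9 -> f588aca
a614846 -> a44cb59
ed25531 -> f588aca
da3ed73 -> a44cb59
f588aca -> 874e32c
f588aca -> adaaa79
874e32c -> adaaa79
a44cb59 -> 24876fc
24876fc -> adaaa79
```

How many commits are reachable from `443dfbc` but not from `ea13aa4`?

Reachable from 443dfbc: {24876fc, 443dfbc, 56cb359, 874e32c, 8ecdf0d, a44cb59, a614846, adaaa79, c1b46b9, e39f9a2, ea13aa4, ed25531, f588aca}.
Reachable from ea13aa4: {24876fc, 874e32c, a44cb59, a614846, adaaa79, ea13aa4, ed25531, f588aca}.
In 443dfbc's history but not ea13aa4's: {443dfbc, 56cb359, 8ecdf0d, c1b46b9, e39f9a2} — 5 commits.

5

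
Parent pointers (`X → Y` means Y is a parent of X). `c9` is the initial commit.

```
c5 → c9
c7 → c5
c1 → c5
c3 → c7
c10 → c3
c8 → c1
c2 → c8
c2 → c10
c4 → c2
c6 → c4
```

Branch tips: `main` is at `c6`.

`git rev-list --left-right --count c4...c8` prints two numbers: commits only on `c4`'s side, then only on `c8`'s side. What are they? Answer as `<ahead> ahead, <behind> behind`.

5 ahead, 0 behind

Reachable from c4: {c1, c10, c2, c3, c4, c5, c7, c8, c9}.
Reachable from c8: {c1, c5, c8, c9}.
Only in c4's history (ahead): {c10, c2, c3, c4, c7} — 5.
Only in c8's history (behind): {} — 0.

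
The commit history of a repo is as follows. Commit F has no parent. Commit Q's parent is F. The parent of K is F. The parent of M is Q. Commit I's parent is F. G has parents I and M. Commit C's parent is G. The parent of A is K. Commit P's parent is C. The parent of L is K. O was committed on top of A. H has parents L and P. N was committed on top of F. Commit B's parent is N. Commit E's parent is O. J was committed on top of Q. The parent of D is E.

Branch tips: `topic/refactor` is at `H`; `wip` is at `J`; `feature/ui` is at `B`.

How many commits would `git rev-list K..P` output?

Reachable from P: {C, F, G, I, M, P, Q}.
Reachable from K: {F, K}.
In P's history but not K's: {C, G, I, M, P, Q} — 6 commits.

6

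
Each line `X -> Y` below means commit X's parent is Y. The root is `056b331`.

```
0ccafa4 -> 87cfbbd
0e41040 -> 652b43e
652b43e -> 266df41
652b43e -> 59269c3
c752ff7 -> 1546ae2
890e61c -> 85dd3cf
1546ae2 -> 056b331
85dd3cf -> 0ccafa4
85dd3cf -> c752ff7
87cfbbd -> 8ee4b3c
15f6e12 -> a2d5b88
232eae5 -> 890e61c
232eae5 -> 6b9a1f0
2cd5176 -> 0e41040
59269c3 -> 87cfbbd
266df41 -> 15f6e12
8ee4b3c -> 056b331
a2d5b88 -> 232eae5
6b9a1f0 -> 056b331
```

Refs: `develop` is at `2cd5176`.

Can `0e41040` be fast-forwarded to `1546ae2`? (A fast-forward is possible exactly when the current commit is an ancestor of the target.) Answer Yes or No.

A fast-forward from 0e41040 to 1546ae2 is possible iff 0e41040 is an ancestor of 1546ae2.
Ancestors of 1546ae2: {056b331, 1546ae2}.
0e41040 is not among them, so fast-forward is not possible.

No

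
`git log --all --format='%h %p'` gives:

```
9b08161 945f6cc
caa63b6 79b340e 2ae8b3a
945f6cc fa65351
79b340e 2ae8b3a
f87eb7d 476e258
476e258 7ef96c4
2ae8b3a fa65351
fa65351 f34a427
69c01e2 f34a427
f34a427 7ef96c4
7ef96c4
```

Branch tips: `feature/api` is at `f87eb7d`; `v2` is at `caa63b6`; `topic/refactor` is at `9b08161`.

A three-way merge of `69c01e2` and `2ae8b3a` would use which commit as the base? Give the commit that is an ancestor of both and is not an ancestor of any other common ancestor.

Ancestors of 69c01e2: {69c01e2, 7ef96c4, f34a427}.
Ancestors of 2ae8b3a: {2ae8b3a, 7ef96c4, f34a427, fa65351}.
Common ancestors: {7ef96c4, f34a427}.
Among these, f34a427 is not an ancestor of any other common ancestor — it is the merge base.

f34a427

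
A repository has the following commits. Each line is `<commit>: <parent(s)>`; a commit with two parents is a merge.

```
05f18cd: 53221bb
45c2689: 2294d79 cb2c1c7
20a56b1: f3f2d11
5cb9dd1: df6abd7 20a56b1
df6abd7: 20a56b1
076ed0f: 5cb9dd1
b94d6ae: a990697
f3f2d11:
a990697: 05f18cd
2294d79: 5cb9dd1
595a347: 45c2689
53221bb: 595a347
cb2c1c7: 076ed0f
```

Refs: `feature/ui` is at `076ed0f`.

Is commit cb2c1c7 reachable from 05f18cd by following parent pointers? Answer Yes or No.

Ancestors of 05f18cd (commits reachable by following parents): {05f18cd, 076ed0f, 20a56b1, 2294d79, 45c2689, 53221bb, 595a347, 5cb9dd1, cb2c1c7, df6abd7, f3f2d11}.
cb2c1c7 is in that set, so it is an ancestor of 05f18cd.

Yes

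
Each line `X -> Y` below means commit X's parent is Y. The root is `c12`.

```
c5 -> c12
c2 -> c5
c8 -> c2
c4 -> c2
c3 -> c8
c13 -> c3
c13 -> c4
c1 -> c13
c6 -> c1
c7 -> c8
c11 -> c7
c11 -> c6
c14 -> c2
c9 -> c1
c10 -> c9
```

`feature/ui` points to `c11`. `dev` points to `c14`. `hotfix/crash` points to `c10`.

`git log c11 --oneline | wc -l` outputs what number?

11

Walking parent pointers from c11: reachable set = {c1, c11, c12, c13, c2, c3, c4, c5, c6, c7, c8}.
That is 11 commits.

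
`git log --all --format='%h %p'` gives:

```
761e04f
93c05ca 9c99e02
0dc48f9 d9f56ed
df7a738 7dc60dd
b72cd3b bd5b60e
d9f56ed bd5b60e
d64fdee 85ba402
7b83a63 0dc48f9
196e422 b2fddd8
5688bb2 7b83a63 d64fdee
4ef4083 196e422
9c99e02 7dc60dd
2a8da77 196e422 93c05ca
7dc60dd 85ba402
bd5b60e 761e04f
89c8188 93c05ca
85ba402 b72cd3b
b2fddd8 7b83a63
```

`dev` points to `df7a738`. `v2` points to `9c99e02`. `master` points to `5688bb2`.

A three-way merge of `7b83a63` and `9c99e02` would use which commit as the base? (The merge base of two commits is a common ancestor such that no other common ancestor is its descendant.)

Ancestors of 7b83a63: {0dc48f9, 761e04f, 7b83a63, bd5b60e, d9f56ed}.
Ancestors of 9c99e02: {761e04f, 7dc60dd, 85ba402, 9c99e02, b72cd3b, bd5b60e}.
Common ancestors: {761e04f, bd5b60e}.
Among these, bd5b60e is not an ancestor of any other common ancestor — it is the merge base.

bd5b60e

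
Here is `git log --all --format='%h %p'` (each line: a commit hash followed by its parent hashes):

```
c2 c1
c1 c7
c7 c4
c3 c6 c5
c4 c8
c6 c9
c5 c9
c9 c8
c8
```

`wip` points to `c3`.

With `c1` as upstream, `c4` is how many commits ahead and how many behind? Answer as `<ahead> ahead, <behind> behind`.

Reachable from c4: {c4, c8}.
Reachable from c1: {c1, c4, c7, c8}.
Only in c4's history (ahead): {} — 0.
Only in c1's history (behind): {c1, c7} — 2.

0 ahead, 2 behind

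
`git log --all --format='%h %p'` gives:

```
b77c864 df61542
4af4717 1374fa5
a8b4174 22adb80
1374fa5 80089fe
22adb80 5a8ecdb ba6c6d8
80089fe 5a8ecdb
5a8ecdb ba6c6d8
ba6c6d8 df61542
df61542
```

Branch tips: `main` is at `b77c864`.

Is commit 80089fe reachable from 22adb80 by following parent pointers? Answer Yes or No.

Ancestors of 22adb80: {22adb80, 5a8ecdb, ba6c6d8, df61542}.
80089fe is not in that set, so it is not an ancestor of 22adb80.

No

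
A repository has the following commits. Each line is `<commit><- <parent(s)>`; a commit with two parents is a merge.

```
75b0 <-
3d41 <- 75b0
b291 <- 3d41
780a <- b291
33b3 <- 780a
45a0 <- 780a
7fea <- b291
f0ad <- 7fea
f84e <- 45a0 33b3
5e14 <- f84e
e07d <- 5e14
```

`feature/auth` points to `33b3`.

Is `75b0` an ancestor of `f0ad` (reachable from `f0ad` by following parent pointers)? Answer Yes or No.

Yes

Ancestors of f0ad (commits reachable by following parents): {3d41, 75b0, 7fea, b291, f0ad}.
75b0 is in that set, so it is an ancestor of f0ad.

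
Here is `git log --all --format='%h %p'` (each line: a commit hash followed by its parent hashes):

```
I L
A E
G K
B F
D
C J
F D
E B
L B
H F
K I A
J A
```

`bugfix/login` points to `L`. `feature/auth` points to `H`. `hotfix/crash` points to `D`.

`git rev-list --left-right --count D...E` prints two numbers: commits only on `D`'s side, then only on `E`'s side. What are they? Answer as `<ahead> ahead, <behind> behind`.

0 ahead, 3 behind

Reachable from D: {D}.
Reachable from E: {B, D, E, F}.
Only in D's history (ahead): {} — 0.
Only in E's history (behind): {B, E, F} — 3.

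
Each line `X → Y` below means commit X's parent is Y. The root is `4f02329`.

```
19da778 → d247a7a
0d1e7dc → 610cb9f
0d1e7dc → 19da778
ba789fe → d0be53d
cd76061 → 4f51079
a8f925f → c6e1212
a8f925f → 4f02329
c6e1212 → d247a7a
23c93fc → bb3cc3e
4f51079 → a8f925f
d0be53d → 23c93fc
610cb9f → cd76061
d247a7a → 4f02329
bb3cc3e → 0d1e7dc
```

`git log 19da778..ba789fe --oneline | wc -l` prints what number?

10

Reachable from ba789fe: {0d1e7dc, 19da778, 23c93fc, 4f02329, 4f51079, 610cb9f, a8f925f, ba789fe, bb3cc3e, c6e1212, cd76061, d0be53d, d247a7a}.
Reachable from 19da778: {19da778, 4f02329, d247a7a}.
In ba789fe's history but not 19da778's: {0d1e7dc, 23c93fc, 4f51079, 610cb9f, a8f925f, ba789fe, bb3cc3e, c6e1212, cd76061, d0be53d} — 10 commits.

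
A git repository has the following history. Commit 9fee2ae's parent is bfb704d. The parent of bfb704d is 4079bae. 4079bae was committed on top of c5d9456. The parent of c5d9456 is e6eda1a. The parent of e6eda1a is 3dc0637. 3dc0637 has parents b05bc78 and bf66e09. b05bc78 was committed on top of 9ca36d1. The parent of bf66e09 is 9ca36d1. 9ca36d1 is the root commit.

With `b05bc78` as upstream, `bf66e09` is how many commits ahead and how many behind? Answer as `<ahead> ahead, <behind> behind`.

1 ahead, 1 behind

Reachable from bf66e09: {9ca36d1, bf66e09}.
Reachable from b05bc78: {9ca36d1, b05bc78}.
Only in bf66e09's history (ahead): {bf66e09} — 1.
Only in b05bc78's history (behind): {b05bc78} — 1.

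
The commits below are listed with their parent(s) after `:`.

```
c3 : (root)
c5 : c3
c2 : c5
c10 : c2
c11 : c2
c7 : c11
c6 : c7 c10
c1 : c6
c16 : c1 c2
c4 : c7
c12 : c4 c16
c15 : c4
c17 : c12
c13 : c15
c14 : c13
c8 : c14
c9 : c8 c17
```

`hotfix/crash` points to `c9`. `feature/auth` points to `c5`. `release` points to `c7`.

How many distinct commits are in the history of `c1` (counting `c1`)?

8

Walking parent pointers from c1: reachable set = {c1, c10, c11, c2, c3, c5, c6, c7}.
That is 8 commits.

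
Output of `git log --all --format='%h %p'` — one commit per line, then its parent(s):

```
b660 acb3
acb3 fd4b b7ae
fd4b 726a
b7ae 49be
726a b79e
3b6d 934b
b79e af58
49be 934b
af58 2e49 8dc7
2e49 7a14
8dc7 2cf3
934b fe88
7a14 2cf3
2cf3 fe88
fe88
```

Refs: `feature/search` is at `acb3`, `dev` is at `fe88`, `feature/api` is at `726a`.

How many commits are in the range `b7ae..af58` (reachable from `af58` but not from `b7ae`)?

5

Reachable from af58: {2cf3, 2e49, 7a14, 8dc7, af58, fe88}.
Reachable from b7ae: {49be, 934b, b7ae, fe88}.
In af58's history but not b7ae's: {2cf3, 2e49, 7a14, 8dc7, af58} — 5 commits.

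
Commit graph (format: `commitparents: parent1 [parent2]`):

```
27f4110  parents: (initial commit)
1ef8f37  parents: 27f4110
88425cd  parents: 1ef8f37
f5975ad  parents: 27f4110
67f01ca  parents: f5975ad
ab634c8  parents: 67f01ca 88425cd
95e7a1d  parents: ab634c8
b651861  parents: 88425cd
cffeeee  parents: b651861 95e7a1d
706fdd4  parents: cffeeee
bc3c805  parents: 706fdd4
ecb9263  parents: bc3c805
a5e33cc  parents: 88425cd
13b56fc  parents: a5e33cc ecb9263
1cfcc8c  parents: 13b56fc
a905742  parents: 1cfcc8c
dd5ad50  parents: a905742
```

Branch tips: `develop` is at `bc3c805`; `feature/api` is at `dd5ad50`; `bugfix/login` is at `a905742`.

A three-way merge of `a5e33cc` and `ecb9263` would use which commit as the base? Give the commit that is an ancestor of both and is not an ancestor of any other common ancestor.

Ancestors of a5e33cc: {1ef8f37, 27f4110, 88425cd, a5e33cc}.
Ancestors of ecb9263: {1ef8f37, 27f4110, 67f01ca, 706fdd4, 88425cd, 95e7a1d, ab634c8, b651861, bc3c805, cffeeee, ecb9263, f5975ad}.
Common ancestors: {1ef8f37, 27f4110, 88425cd}.
Among these, 88425cd is not an ancestor of any other common ancestor — it is the merge base.

88425cd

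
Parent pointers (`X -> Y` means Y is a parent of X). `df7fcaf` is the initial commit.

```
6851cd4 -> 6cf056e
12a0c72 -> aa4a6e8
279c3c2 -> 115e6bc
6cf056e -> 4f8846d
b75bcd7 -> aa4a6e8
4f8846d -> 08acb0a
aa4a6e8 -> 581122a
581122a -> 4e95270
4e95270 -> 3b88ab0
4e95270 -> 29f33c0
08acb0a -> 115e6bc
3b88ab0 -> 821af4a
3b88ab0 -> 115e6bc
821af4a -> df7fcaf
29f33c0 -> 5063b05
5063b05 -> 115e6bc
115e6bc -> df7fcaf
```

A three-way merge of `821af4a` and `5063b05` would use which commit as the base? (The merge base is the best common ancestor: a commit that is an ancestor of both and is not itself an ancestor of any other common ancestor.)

Ancestors of 821af4a: {821af4a, df7fcaf}.
Ancestors of 5063b05: {115e6bc, 5063b05, df7fcaf}.
Common ancestors: {df7fcaf}.
The only common ancestor is df7fcaf, so it is the merge base.

df7fcaf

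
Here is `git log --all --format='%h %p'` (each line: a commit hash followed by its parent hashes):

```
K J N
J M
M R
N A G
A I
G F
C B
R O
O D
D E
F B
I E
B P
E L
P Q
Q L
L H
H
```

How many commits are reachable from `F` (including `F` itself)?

6

Walking parent pointers from F: reachable set = {B, F, H, L, P, Q}.
That is 6 commits.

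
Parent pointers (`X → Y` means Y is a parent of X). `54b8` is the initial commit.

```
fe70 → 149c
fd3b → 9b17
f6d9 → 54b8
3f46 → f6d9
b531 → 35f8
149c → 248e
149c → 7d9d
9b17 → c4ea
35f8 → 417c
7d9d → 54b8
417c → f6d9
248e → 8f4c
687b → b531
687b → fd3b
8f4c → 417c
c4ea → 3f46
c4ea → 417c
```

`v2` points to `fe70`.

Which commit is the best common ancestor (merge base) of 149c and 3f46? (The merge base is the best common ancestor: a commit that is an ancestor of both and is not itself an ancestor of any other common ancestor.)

f6d9

Ancestors of 149c: {149c, 248e, 417c, 54b8, 7d9d, 8f4c, f6d9}.
Ancestors of 3f46: {3f46, 54b8, f6d9}.
Common ancestors: {54b8, f6d9}.
Among these, f6d9 is not an ancestor of any other common ancestor — it is the merge base.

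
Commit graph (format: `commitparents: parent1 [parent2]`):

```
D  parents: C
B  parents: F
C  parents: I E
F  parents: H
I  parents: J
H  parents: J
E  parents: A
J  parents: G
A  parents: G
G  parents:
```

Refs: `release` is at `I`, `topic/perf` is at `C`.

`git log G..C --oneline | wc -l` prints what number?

5

Reachable from C: {A, C, E, G, I, J}.
Reachable from G: {G}.
In C's history but not G's: {A, C, E, I, J} — 5 commits.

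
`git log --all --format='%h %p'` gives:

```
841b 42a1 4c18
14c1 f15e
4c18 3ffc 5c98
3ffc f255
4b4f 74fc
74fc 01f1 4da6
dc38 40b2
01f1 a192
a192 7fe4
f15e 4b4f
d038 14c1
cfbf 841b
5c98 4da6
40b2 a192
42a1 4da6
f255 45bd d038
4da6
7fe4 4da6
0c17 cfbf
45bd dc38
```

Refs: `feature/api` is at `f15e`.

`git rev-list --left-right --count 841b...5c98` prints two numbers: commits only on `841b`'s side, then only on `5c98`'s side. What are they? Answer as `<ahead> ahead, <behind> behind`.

16 ahead, 0 behind

Reachable from 841b: {01f1, 14c1, 3ffc, 40b2, 42a1, 45bd, 4b4f, 4c18, 4da6, 5c98, 74fc, 7fe4, 841b, a192, d038, dc38, f15e, f255}.
Reachable from 5c98: {4da6, 5c98}.
Only in 841b's history (ahead): {01f1, 14c1, 3ffc, 40b2, 42a1, 45bd, 4b4f, 4c18, 74fc, 7fe4, 841b, a192, d038, dc38, f15e, f255} — 16.
Only in 5c98's history (behind): {} — 0.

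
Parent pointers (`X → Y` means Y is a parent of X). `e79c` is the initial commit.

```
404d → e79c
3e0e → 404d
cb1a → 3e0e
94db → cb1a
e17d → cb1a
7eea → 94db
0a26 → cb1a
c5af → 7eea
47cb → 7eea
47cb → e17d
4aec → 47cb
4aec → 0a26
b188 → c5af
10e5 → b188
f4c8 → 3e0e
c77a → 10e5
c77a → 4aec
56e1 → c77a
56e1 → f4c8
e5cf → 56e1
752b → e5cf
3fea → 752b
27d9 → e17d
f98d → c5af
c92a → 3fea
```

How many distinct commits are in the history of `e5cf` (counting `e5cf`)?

17

Walking parent pointers from e5cf: reachable set = {0a26, 10e5, 3e0e, 404d, 47cb, 4aec, 56e1, 7eea, 94db, b188, c5af, c77a, cb1a, e17d, e5cf, e79c, f4c8}.
That is 17 commits.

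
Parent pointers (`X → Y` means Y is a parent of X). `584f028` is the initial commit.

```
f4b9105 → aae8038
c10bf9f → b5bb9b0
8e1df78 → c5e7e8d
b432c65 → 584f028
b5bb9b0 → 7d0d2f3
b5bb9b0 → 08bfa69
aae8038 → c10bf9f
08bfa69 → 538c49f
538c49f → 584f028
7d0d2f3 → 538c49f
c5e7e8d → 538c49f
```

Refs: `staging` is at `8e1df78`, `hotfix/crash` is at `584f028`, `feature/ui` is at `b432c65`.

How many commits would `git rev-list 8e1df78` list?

4

Walking parent pointers from 8e1df78: reachable set = {538c49f, 584f028, 8e1df78, c5e7e8d}.
That is 4 commits.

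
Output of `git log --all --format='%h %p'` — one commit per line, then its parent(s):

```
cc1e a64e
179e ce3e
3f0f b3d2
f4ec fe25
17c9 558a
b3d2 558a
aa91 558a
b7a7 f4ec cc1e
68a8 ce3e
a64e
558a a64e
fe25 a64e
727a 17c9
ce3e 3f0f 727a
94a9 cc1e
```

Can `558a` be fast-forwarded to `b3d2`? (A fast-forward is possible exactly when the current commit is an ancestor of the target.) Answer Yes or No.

Yes

A fast-forward from 558a to b3d2 is possible iff 558a is an ancestor of b3d2.
Ancestors of b3d2: {558a, a64e, b3d2}.
558a is among them, so fast-forward is possible.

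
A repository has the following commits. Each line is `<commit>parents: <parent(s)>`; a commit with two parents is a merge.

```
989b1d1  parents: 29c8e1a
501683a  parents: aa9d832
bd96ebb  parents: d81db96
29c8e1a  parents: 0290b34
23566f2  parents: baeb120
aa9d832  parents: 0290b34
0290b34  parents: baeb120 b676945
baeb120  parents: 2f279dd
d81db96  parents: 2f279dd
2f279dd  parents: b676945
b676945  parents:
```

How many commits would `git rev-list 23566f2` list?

Walking parent pointers from 23566f2: reachable set = {23566f2, 2f279dd, b676945, baeb120}.
That is 4 commits.

4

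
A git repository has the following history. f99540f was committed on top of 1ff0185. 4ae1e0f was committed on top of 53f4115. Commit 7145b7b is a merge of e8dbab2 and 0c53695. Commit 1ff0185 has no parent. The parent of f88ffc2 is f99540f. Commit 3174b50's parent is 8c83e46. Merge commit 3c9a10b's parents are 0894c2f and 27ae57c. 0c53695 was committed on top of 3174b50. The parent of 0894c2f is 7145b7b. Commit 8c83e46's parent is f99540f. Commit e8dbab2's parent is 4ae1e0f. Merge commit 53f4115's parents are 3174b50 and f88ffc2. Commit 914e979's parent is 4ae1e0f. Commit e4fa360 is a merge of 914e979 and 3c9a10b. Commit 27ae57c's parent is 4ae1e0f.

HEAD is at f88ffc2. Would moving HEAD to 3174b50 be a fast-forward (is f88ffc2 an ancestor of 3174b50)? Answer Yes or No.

No

A fast-forward from f88ffc2 to 3174b50 is possible iff f88ffc2 is an ancestor of 3174b50.
Ancestors of 3174b50: {1ff0185, 3174b50, 8c83e46, f99540f}.
f88ffc2 is not among them, so fast-forward is not possible.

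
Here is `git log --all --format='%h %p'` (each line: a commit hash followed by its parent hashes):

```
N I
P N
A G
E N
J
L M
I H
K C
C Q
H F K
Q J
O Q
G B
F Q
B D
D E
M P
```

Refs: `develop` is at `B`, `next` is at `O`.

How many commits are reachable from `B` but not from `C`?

Reachable from B: {B, C, D, E, F, H, I, J, K, N, Q}.
Reachable from C: {C, J, Q}.
In B's history but not C's: {B, D, E, F, H, I, K, N} — 8 commits.

8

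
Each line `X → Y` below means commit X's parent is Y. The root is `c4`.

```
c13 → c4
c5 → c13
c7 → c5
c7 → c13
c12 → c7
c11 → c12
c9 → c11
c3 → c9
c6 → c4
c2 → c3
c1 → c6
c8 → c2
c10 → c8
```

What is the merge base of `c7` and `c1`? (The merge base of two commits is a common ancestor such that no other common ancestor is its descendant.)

c4

Ancestors of c7: {c13, c4, c5, c7}.
Ancestors of c1: {c1, c4, c6}.
Common ancestors: {c4}.
The only common ancestor is c4, so it is the merge base.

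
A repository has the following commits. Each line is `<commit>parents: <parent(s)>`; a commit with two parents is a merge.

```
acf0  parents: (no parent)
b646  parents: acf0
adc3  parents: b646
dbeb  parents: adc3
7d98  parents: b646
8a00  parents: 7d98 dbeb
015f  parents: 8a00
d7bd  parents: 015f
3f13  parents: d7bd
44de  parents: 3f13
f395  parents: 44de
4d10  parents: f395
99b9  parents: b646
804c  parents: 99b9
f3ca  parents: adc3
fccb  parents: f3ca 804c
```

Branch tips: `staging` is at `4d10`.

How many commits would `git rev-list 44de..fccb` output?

4

Reachable from fccb: {804c, 99b9, acf0, adc3, b646, f3ca, fccb}.
Reachable from 44de: {015f, 3f13, 44de, 7d98, 8a00, acf0, adc3, b646, d7bd, dbeb}.
In fccb's history but not 44de's: {804c, 99b9, f3ca, fccb} — 4 commits.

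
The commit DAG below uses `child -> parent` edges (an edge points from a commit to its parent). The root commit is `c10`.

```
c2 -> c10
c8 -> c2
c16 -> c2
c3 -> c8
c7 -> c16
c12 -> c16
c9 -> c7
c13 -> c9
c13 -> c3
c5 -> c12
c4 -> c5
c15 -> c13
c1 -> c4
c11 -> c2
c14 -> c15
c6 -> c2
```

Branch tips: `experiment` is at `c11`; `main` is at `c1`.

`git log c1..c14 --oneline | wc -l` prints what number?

7

Reachable from c14: {c10, c13, c14, c15, c16, c2, c3, c7, c8, c9}.
Reachable from c1: {c1, c10, c12, c16, c2, c4, c5}.
In c14's history but not c1's: {c13, c14, c15, c3, c7, c8, c9} — 7 commits.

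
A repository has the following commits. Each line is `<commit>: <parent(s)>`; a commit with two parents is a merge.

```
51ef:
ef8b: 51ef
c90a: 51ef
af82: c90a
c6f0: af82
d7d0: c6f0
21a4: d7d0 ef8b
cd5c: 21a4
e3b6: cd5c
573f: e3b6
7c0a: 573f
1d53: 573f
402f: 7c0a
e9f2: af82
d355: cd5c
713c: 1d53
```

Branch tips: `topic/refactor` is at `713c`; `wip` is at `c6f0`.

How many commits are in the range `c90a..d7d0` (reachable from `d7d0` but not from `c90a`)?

Reachable from d7d0: {51ef, af82, c6f0, c90a, d7d0}.
Reachable from c90a: {51ef, c90a}.
In d7d0's history but not c90a's: {af82, c6f0, d7d0} — 3 commits.

3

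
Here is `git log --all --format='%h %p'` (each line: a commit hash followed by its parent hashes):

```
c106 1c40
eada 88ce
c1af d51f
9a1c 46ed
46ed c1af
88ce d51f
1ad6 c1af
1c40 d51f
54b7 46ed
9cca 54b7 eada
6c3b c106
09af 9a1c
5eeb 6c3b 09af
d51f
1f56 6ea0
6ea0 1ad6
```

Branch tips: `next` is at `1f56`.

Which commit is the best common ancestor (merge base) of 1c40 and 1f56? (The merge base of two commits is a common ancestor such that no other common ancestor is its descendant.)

Ancestors of 1c40: {1c40, d51f}.
Ancestors of 1f56: {1ad6, 1f56, 6ea0, c1af, d51f}.
Common ancestors: {d51f}.
The only common ancestor is d51f, so it is the merge base.

d51f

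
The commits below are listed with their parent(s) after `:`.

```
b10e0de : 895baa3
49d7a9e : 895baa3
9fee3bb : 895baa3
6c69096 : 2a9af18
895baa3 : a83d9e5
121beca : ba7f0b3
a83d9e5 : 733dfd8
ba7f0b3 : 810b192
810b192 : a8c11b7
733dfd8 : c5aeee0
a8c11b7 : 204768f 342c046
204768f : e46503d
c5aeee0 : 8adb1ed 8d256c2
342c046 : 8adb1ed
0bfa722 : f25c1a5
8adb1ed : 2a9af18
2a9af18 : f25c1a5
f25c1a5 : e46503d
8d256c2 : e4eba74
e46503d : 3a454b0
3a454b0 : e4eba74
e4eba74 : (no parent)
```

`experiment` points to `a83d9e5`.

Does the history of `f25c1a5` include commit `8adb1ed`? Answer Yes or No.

No

Ancestors of f25c1a5: {3a454b0, e46503d, e4eba74, f25c1a5}.
8adb1ed is not in that set, so it is not an ancestor of f25c1a5.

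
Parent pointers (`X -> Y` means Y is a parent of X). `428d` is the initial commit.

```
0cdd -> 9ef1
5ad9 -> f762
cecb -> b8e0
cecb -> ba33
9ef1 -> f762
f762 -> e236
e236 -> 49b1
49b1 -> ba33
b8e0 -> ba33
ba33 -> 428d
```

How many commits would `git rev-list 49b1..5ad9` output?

Reachable from 5ad9: {428d, 49b1, 5ad9, ba33, e236, f762}.
Reachable from 49b1: {428d, 49b1, ba33}.
In 5ad9's history but not 49b1's: {5ad9, e236, f762} — 3 commits.

3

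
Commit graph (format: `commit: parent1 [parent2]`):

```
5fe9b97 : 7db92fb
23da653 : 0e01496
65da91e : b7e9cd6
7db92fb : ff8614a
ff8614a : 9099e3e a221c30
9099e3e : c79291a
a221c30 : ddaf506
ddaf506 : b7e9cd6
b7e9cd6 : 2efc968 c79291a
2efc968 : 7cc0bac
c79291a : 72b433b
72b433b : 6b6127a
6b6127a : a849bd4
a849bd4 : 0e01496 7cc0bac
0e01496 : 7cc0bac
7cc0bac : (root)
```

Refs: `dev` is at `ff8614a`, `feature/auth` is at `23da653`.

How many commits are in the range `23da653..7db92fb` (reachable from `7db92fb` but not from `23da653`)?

Reachable from 7db92fb: {0e01496, 2efc968, 6b6127a, 72b433b, 7cc0bac, 7db92fb, 9099e3e, a221c30, a849bd4, b7e9cd6, c79291a, ddaf506, ff8614a}.
Reachable from 23da653: {0e01496, 23da653, 7cc0bac}.
In 7db92fb's history but not 23da653's: {2efc968, 6b6127a, 72b433b, 7db92fb, 9099e3e, a221c30, a849bd4, b7e9cd6, c79291a, ddaf506, ff8614a} — 11 commits.

11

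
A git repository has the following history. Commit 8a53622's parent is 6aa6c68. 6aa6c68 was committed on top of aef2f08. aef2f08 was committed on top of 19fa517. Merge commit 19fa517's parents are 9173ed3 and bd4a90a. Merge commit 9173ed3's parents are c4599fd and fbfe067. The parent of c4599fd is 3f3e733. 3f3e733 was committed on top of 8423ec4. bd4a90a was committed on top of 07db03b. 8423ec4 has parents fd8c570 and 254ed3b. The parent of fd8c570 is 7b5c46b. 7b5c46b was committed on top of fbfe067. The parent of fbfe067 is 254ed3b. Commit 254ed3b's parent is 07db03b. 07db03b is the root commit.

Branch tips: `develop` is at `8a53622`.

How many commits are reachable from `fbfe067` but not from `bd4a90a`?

Reachable from fbfe067: {07db03b, 254ed3b, fbfe067}.
Reachable from bd4a90a: {07db03b, bd4a90a}.
In fbfe067's history but not bd4a90a's: {254ed3b, fbfe067} — 2 commits.

2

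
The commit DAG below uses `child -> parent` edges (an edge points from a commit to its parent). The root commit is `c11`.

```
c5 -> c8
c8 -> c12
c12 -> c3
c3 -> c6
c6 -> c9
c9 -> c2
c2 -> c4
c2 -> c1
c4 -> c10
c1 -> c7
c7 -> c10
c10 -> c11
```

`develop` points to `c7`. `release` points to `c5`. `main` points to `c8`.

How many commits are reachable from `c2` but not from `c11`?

Reachable from c2: {c1, c10, c11, c2, c4, c7}.
Reachable from c11: {c11}.
In c2's history but not c11's: {c1, c10, c2, c4, c7} — 5 commits.

5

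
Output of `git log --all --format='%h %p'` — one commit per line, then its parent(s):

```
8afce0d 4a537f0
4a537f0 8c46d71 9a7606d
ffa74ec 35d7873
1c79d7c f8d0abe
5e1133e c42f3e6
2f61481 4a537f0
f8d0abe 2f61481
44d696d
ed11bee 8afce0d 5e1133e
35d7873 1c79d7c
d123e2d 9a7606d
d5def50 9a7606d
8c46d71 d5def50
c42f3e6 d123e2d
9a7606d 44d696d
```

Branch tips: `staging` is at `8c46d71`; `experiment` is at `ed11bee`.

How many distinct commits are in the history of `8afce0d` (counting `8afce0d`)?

Walking parent pointers from 8afce0d: reachable set = {44d696d, 4a537f0, 8afce0d, 8c46d71, 9a7606d, d5def50}.
That is 6 commits.

6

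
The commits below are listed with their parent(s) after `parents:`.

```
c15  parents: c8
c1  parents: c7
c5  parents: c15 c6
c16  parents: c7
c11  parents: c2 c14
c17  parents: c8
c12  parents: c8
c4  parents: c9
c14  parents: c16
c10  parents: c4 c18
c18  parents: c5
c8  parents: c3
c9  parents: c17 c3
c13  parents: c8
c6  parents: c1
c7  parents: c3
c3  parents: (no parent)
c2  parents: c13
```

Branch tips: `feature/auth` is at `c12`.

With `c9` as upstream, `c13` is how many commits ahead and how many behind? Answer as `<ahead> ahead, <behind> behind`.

Reachable from c13: {c13, c3, c8}.
Reachable from c9: {c17, c3, c8, c9}.
Only in c13's history (ahead): {c13} — 1.
Only in c9's history (behind): {c17, c9} — 2.

1 ahead, 2 behind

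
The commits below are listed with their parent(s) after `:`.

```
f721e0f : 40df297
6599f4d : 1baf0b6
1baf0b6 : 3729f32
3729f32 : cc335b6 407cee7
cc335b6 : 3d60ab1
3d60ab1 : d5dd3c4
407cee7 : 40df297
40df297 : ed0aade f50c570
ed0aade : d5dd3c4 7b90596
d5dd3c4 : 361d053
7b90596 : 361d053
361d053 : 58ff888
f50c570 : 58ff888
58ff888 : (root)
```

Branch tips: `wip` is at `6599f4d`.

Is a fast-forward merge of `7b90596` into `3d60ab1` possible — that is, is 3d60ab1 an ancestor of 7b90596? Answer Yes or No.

A fast-forward from 3d60ab1 to 7b90596 is possible iff 3d60ab1 is an ancestor of 7b90596.
Ancestors of 7b90596: {361d053, 58ff888, 7b90596}.
3d60ab1 is not among them, so fast-forward is not possible.

No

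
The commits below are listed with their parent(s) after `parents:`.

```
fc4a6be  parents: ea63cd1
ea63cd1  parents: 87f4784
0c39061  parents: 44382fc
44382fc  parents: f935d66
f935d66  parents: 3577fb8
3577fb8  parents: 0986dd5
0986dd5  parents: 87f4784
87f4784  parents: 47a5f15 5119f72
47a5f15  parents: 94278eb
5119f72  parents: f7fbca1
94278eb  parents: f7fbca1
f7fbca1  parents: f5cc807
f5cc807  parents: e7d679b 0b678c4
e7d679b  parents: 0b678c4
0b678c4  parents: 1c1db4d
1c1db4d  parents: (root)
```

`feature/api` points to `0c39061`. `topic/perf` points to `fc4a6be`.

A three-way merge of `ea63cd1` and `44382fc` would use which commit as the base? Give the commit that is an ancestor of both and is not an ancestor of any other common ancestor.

87f4784

Ancestors of ea63cd1: {0b678c4, 1c1db4d, 47a5f15, 5119f72, 87f4784, 94278eb, e7d679b, ea63cd1, f5cc807, f7fbca1}.
Ancestors of 44382fc: {0986dd5, 0b678c4, 1c1db4d, 3577fb8, 44382fc, 47a5f15, 5119f72, 87f4784, 94278eb, e7d679b, f5cc807, f7fbca1, f935d66}.
Common ancestors: {0b678c4, 1c1db4d, 47a5f15, 5119f72, 87f4784, 94278eb, e7d679b, f5cc807, f7fbca1}.
Among these, 87f4784 is not an ancestor of any other common ancestor — it is the merge base.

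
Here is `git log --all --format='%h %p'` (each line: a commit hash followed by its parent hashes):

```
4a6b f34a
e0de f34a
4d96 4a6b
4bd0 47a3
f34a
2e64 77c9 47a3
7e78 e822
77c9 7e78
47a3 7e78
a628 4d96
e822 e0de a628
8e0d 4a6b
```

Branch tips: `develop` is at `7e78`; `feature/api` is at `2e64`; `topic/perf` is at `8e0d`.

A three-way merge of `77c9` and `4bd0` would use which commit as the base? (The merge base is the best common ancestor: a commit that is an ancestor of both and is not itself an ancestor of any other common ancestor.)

7e78

Ancestors of 77c9: {4a6b, 4d96, 77c9, 7e78, a628, e0de, e822, f34a}.
Ancestors of 4bd0: {47a3, 4a6b, 4bd0, 4d96, 7e78, a628, e0de, e822, f34a}.
Common ancestors: {4a6b, 4d96, 7e78, a628, e0de, e822, f34a}.
Among these, 7e78 is not an ancestor of any other common ancestor — it is the merge base.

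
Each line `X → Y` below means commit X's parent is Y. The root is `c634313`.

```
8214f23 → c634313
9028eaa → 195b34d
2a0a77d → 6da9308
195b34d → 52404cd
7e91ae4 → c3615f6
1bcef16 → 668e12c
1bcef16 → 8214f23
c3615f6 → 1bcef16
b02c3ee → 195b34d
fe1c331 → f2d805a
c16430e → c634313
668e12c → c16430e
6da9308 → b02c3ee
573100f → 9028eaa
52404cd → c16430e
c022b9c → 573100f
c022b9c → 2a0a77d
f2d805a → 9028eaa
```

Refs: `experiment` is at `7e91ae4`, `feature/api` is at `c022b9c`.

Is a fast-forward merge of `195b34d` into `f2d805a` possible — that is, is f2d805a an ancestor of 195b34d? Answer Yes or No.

A fast-forward from f2d805a to 195b34d is possible iff f2d805a is an ancestor of 195b34d.
Ancestors of 195b34d: {195b34d, 52404cd, c16430e, c634313}.
f2d805a is not among them, so fast-forward is not possible.

No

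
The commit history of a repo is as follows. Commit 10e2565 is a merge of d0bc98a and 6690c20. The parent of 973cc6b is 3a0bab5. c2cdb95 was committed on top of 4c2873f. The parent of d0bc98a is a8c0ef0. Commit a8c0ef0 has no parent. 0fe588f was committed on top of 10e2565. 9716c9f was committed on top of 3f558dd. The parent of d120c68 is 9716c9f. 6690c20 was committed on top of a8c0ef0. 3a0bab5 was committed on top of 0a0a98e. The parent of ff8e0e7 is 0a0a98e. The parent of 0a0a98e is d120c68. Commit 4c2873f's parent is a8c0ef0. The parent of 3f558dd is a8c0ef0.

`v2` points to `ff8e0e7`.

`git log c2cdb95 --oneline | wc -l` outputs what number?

3

Walking parent pointers from c2cdb95: reachable set = {4c2873f, a8c0ef0, c2cdb95}.
That is 3 commits.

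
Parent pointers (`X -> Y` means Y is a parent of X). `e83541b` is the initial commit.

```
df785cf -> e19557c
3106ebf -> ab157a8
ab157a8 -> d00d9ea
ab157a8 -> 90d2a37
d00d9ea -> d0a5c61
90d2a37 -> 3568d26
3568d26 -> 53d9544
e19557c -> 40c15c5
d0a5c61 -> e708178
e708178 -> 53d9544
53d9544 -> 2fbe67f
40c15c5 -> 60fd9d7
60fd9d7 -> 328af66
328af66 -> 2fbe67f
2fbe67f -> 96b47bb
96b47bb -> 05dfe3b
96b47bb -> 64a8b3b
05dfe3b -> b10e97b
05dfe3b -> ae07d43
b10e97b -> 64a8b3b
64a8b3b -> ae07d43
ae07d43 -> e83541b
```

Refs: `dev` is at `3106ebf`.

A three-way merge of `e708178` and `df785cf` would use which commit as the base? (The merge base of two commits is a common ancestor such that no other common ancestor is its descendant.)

2fbe67f

Ancestors of e708178: {05dfe3b, 2fbe67f, 53d9544, 64a8b3b, 96b47bb, ae07d43, b10e97b, e708178, e83541b}.
Ancestors of df785cf: {05dfe3b, 2fbe67f, 328af66, 40c15c5, 60fd9d7, 64a8b3b, 96b47bb, ae07d43, b10e97b, df785cf, e19557c, e83541b}.
Common ancestors: {05dfe3b, 2fbe67f, 64a8b3b, 96b47bb, ae07d43, b10e97b, e83541b}.
Among these, 2fbe67f is not an ancestor of any other common ancestor — it is the merge base.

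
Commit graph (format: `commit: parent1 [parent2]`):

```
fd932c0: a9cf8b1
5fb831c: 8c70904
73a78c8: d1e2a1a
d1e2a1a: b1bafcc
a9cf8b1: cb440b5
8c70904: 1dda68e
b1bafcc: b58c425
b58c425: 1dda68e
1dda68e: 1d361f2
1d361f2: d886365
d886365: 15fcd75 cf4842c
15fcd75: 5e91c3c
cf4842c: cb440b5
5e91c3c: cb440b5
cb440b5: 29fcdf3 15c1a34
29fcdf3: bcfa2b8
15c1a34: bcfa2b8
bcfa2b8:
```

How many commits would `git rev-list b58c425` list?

11

Walking parent pointers from b58c425: reachable set = {15c1a34, 15fcd75, 1d361f2, 1dda68e, 29fcdf3, 5e91c3c, b58c425, bcfa2b8, cb440b5, cf4842c, d886365}.
That is 11 commits.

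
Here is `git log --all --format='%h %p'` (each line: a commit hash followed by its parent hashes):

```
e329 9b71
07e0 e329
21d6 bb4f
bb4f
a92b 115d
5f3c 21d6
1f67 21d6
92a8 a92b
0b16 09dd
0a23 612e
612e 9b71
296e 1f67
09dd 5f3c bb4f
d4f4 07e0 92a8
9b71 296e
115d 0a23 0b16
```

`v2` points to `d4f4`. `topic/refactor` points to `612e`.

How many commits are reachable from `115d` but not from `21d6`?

9

Reachable from 115d: {09dd, 0a23, 0b16, 115d, 1f67, 21d6, 296e, 5f3c, 612e, 9b71, bb4f}.
Reachable from 21d6: {21d6, bb4f}.
In 115d's history but not 21d6's: {09dd, 0a23, 0b16, 115d, 1f67, 296e, 5f3c, 612e, 9b71} — 9 commits.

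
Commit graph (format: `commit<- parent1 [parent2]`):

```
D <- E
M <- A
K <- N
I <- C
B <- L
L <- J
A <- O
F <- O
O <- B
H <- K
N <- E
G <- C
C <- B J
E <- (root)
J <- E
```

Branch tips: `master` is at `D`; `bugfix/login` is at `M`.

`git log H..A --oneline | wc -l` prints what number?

Reachable from A: {A, B, E, J, L, O}.
Reachable from H: {E, H, K, N}.
In A's history but not H's: {A, B, J, L, O} — 5 commits.

5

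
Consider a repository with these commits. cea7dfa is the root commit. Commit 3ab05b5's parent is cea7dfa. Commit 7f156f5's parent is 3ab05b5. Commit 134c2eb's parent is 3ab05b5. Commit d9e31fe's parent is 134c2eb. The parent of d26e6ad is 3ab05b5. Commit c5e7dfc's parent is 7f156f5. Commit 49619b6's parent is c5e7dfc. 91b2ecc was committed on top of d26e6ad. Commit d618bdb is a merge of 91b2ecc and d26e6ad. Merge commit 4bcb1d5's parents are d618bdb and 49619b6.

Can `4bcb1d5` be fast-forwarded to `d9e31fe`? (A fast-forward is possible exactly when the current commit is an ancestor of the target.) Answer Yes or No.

A fast-forward from 4bcb1d5 to d9e31fe is possible iff 4bcb1d5 is an ancestor of d9e31fe.
Ancestors of d9e31fe: {134c2eb, 3ab05b5, cea7dfa, d9e31fe}.
4bcb1d5 is not among them, so fast-forward is not possible.

No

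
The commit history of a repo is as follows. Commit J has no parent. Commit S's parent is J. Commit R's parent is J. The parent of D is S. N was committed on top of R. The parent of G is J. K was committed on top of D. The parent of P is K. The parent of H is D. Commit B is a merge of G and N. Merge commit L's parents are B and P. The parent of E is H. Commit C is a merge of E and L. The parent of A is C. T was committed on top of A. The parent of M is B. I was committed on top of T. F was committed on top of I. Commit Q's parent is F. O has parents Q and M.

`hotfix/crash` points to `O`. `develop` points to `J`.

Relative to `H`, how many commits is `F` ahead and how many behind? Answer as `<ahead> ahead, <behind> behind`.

13 ahead, 0 behind

Reachable from F: {A, B, C, D, E, F, G, H, I, J, K, L, N, P, R, S, T}.
Reachable from H: {D, H, J, S}.
Only in F's history (ahead): {A, B, C, E, F, G, I, K, L, N, P, R, T} — 13.
Only in H's history (behind): {} — 0.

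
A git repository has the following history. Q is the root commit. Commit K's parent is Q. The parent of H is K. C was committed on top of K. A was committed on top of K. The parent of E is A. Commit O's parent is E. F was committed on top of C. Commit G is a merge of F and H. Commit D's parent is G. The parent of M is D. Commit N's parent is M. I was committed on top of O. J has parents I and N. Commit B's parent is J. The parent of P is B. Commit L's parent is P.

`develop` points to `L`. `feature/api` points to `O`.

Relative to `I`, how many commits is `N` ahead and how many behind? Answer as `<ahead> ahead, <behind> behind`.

Reachable from N: {C, D, F, G, H, K, M, N, Q}.
Reachable from I: {A, E, I, K, O, Q}.
Only in N's history (ahead): {C, D, F, G, H, M, N} — 7.
Only in I's history (behind): {A, E, I, O} — 4.

7 ahead, 4 behind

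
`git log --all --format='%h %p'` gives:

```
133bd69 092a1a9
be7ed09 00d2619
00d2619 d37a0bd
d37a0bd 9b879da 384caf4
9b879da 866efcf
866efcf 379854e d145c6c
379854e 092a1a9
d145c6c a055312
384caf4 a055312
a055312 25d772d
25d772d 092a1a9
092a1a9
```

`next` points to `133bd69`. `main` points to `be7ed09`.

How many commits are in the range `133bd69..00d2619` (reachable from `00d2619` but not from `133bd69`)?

Reachable from 00d2619: {00d2619, 092a1a9, 25d772d, 379854e, 384caf4, 866efcf, 9b879da, a055312, d145c6c, d37a0bd}.
Reachable from 133bd69: {092a1a9, 133bd69}.
In 00d2619's history but not 133bd69's: {00d2619, 25d772d, 379854e, 384caf4, 866efcf, 9b879da, a055312, d145c6c, d37a0bd} — 9 commits.

9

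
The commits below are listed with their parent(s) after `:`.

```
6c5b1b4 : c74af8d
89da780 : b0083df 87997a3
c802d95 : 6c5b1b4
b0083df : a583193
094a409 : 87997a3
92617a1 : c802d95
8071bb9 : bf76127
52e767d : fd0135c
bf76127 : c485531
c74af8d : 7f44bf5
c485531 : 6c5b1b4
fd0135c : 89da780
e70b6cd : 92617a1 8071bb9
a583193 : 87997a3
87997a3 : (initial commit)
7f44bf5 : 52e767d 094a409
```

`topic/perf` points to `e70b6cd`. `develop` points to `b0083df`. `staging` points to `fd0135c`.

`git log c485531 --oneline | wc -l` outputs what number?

11

Walking parent pointers from c485531: reachable set = {094a409, 52e767d, 6c5b1b4, 7f44bf5, 87997a3, 89da780, a583193, b0083df, c485531, c74af8d, fd0135c}.
That is 11 commits.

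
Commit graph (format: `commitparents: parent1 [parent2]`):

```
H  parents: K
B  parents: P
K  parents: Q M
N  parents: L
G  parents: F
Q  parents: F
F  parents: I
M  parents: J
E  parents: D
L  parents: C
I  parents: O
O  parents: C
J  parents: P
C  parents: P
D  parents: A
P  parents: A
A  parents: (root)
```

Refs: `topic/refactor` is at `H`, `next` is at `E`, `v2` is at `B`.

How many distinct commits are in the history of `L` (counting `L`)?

Walking parent pointers from L: reachable set = {A, C, L, P}.
That is 4 commits.

4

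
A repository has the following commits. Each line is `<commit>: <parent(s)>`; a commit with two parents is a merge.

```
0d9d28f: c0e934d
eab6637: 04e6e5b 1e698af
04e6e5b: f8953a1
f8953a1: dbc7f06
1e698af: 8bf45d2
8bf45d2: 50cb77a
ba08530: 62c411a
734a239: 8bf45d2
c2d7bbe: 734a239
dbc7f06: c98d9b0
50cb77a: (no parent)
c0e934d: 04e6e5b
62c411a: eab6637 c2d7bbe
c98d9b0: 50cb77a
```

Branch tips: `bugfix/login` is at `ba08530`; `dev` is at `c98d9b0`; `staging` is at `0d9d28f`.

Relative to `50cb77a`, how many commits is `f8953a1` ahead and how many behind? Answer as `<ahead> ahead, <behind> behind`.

3 ahead, 0 behind

Reachable from f8953a1: {50cb77a, c98d9b0, dbc7f06, f8953a1}.
Reachable from 50cb77a: {50cb77a}.
Only in f8953a1's history (ahead): {c98d9b0, dbc7f06, f8953a1} — 3.
Only in 50cb77a's history (behind): {} — 0.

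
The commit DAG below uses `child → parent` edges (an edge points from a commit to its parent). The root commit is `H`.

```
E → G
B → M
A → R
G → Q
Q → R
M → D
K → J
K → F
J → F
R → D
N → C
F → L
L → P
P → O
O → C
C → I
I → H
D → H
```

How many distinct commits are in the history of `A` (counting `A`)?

Walking parent pointers from A: reachable set = {A, D, H, R}.
That is 4 commits.

4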